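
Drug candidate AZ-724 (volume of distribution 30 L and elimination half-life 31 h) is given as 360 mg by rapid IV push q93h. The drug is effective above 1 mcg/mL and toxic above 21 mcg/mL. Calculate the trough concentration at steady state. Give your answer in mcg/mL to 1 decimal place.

1.7 mcg/mL

The dosing interval is 3 half-lives, so f = 2^(−3) = 0.125.
At steady state, R = 1/(1 − 0.125) = 8/7.
Single-dose peak C₀ = D/Vd = 360/30 = 12 mcg/mL.
Steady-state peak Cmax,ss = C₀·R = 12 × 8/7 ≈ 13.714 mcg/mL.
Steady-state trough Cmin,ss = Cmax,ss·f ≈ 13.714 × 0.125 ≈ 1.714 mcg/mL.
Trough 1.7 mcg/mL vs MEC 1 mcg/mL: adequate.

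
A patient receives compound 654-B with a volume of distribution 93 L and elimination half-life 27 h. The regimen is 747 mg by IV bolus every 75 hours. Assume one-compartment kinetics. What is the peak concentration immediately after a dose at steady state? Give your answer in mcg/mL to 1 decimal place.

Over one 75-h interval, 75/27 ≈ 2.7778 half-lives elapse, leaving f ≈ 0.1458 of each dose.
Accumulation ratio R = 1/(1 − f) ≈ 1/0.8542 ≈ 1.1707.
Each bolus raises the concentration by D/Vd = 747/93 ≈ 8.032 mcg/mL.
Cmax,ss = C₀/(1 − f) ≈ 8.032/0.8542 ≈ 9.403 mcg/mL.

9.4 mcg/mL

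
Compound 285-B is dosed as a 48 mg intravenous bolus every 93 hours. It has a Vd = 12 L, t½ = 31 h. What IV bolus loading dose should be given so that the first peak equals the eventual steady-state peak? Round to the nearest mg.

55 mg

f = (1/2)^(93/31) ≈ 0.125000; accumulation ratio R = 1/(1−f) ≈ 1.14286.
Loading dose to hit Cmax,ss on first dose: D_load = D_maint·R ≈ 48 × 1.14286 ≈ 54.86 mg.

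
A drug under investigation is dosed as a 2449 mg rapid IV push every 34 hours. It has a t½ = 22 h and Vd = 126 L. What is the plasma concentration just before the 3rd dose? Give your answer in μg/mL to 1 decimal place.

f = (1/2)^(τ/t½) = (1/2)^(34/22) ≈ 0.3426.
C₀ = D/Vd = 2449/126 ≈ 19.437 μg/mL.
Before the 3rd dose, 2 doses have been given. Superposition: Cmin = C₀·(f + f²).
≈ 19.437 × (0.3426 + 0.1174) ≈ 19.437 × 0.4600 ≈ 8.941 μg/mL.

8.9 μg/mL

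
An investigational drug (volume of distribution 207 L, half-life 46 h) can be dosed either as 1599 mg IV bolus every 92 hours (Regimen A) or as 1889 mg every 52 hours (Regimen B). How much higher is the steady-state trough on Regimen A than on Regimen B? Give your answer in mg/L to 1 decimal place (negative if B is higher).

Regimen A: f = (1/2)^(92/46) ≈ 0.2500; Cmin,ss = (1599/207)·f/(1−f) ≈ 2.575 mg/L.
Regimen B: f = (1/2)^(52/46) ≈ 0.4568; Cmin,ss = (1889/207)·f/(1−f) ≈ 7.674 mg/L.
Difference ≈ 2.575 − 7.674 ≈ -5.099 mg/L.

-5.1 mg/L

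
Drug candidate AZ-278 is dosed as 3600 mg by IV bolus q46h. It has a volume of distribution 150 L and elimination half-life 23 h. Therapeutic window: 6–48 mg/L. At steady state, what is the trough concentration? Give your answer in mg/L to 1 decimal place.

The dosing interval is 2 half-lives, so f = 2^(−2) = 0.25.
Accumulation ratio R = 1/(1 − f) = 1/0.75 = 4/3.
Single-dose peak C₀ = D/Vd = 3600/150 = 24 mg/L.
Steady-state peak Cmax,ss = C₀·R = 24 × 4/3 ≈ 32.000 mg/L.
Steady-state trough Cmin,ss = Cmax,ss·f ≈ 32.000 × 0.25 ≈ 8.000 mg/L.
Trough 8.0 mg/L vs MEC 6 mg/L: adequate.

8.0 mg/L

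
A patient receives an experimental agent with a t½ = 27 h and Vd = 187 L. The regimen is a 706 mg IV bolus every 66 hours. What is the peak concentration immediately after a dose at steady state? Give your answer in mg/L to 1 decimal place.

4.6 mg/L

τ/t½ = 66/27 ≈ 2.4444, so fraction remaining f = (1/2)^(66/27) ≈ 0.1837.
Accumulation ratio R = 1/(1 − f) ≈ 1/0.8163 ≈ 1.2250.
Single-dose peak C₀ = D/Vd = 706/187 ≈ 3.775 mg/L.
Steady-state peak Cmax,ss = C₀·R ≈ 3.775 × 1.2250 ≈ 4.624 mg/L.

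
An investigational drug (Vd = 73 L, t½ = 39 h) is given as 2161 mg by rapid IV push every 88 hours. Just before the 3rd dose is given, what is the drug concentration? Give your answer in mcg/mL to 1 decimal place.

7.5 mcg/mL

f = (1/2)^(τ/t½) = (1/2)^(88/39) ≈ 0.2093.
C₀ = D/Vd = 2161/73 ≈ 29.603 mcg/mL.
Before the 3rd dose, 2 doses have been given. Superposition: Cmin = C₀·(f + f²).
≈ 29.603 × (0.2093 + 0.0438) ≈ 29.603 × 0.2531 ≈ 7.493 mcg/mL.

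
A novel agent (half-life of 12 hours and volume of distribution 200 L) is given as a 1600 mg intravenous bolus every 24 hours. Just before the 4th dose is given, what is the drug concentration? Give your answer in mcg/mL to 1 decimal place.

f = (1/2)^(τ/t½) = (1/2)^(24/12) ≈ 0.2500.
C₀ = D/Vd = 1600/200 ≈ 8.000 mcg/mL.
Before the 4th dose, 3 doses have been given. Superposition: Cmin = C₀·(f + f² + … + f^3).
≈ 8.000 × (0.2500 + 0.0625 + 0.0156) ≈ 8.000 × 0.3281 ≈ 2.625 mcg/mL.

2.6 mcg/mL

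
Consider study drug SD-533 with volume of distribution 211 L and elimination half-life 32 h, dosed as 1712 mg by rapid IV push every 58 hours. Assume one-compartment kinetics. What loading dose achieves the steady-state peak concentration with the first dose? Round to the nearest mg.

2393 mg

f = (1/2)^(58/32) ≈ 0.284697; accumulation ratio R = 1/(1−f) ≈ 1.39801.
Loading dose to hit Cmax,ss on first dose: D_load = D_maint·R ≈ 1712 × 1.39801 ≈ 2393.39 mg.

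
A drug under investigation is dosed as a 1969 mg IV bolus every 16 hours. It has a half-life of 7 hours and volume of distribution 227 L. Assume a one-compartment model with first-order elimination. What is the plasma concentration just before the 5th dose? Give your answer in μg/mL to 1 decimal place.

f = (1/2)^(τ/t½) = (1/2)^(16/7) ≈ 0.2051.
C₀ = D/Vd = 1969/227 ≈ 8.674 μg/mL.
Before the 5th dose, 4 doses have been given. Superposition: Cmin = C₀·(f + f² + … + f^4).
≈ 8.674 × (0.2051 + 0.0421 + 0.0086 + 0.0018) ≈ 8.674 × 0.2576 ≈ 2.234 μg/mL.

2.2 μg/mL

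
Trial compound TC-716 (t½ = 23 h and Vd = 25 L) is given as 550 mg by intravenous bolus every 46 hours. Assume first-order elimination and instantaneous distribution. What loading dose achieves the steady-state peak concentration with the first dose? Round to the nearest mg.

f = (1/2)^(46/23) ≈ 0.250000; accumulation ratio R = 1/(1−f) ≈ 1.33333.
Loading dose to hit Cmax,ss on first dose: D_load = D_maint·R ≈ 550 × 1.33333 ≈ 733.33 mg.

733 mg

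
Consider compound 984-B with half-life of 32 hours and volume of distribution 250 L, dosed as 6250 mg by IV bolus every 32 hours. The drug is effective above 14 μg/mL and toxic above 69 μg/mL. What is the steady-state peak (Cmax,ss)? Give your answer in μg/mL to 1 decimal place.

50.0 μg/mL

The dosing interval is 1 half-life, so f = 2^(−1) = 0.5.
Accumulation ratio R = 1/(1 − f) = 1/0.5 = 2/1.
Single-dose peak C₀ = D/Vd = 6250/250 = 25 μg/mL.
Steady-state peak Cmax,ss = C₀·R = 25 × 2/1 ≈ 50.000 μg/mL.
Peak 50.0 μg/mL vs MTC 69 μg/mL: below toxic threshold.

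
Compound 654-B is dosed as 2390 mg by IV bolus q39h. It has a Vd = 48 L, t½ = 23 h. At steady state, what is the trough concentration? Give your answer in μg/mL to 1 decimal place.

τ/t½ = 39/23 ≈ 1.6957, so fraction remaining f = (1/2)^(39/23) ≈ 0.3087.
At steady state, accumulation factor R = 1/(1 − e^(−kτ)) ≈ 1.4465.
Each bolus raises the concentration by D/Vd = 2390/48 ≈ 49.792 μg/mL.
Cmax,ss = C₀/(1 − f) ≈ 49.792/0.6913 ≈ 72.027 μg/mL.
Steady-state trough Cmin,ss = Cmax,ss·f ≈ 72.027 × 0.3087 ≈ 22.235 μg/mL.

22.2 μg/mL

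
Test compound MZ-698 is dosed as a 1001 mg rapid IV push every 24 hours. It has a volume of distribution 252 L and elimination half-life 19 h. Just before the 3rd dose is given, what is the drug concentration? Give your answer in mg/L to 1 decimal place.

f = (1/2)^(τ/t½) = (1/2)^(24/19) ≈ 0.4166.
C₀ = D/Vd = 1001/252 ≈ 3.972 mg/L.
Before the 3rd dose, 2 doses have been given. Superposition: Cmin = C₀·(f + f²).
≈ 3.972 × (0.4166 + 0.1736) ≈ 3.972 × 0.5902 ≈ 2.344 mg/L.

2.3 mg/L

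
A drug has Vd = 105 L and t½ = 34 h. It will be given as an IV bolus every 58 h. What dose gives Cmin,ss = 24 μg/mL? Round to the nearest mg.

5701 mg

τ/t½ = 58/34 ≈ 1.7059, so f = (1/2)^(58/34) ≈ 0.306534.
Cmin,ss = (D/Vd)·f/(1−f), so D = Cmin,ss·Vd·(1−f)/f.
D = 24 × 105 × (1−f)/f ≈ 24 × 105 × 2.26228 ≈ 5700.95 mg.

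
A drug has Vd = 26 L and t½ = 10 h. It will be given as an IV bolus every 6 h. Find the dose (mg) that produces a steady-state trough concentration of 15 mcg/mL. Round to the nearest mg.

201 mg

τ/t½ = 6/10 ≈ 0.6, so f = (1/2)^(6/10) ≈ 0.659754.
Cmin,ss = (D/Vd)·f/(1−f), so D = Cmin,ss·Vd·(1−f)/f.
D = 15 × 26 × (1−f)/f ≈ 15 × 26 × 0.51572 ≈ 201.13 mg.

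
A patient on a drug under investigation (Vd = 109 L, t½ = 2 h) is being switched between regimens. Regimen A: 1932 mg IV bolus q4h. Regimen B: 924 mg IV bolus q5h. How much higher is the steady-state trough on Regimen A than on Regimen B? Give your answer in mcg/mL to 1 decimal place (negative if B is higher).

4.1 mcg/mL

Regimen A: f = (1/2)^(4/2) ≈ 0.2500; Cmin,ss = (1932/109)·f/(1−f) ≈ 5.908 mcg/mL.
Regimen B: f = (1/2)^(5/2) ≈ 0.1768; Cmin,ss = (924/109)·f/(1−f) ≈ 1.821 mcg/mL.
Difference ≈ 5.908 − 1.821 ≈ 4.087 mcg/mL.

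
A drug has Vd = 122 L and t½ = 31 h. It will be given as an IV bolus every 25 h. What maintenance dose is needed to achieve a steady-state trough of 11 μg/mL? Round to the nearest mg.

1005 mg

τ/t½ = 25/31 ≈ 0.80645, so f = (1/2)^(25/31) ≈ 0.571786.
Cmin,ss = (D/Vd)·f/(1−f), so D = Cmin,ss·Vd·(1−f)/f.
D = 11 × 122 × (1−f)/f ≈ 11 × 122 × 0.74891 ≈ 1005.04 mg.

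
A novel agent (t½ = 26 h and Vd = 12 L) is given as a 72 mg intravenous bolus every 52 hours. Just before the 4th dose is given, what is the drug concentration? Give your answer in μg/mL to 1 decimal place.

f = (1/2)^(τ/t½) = (1/2)^(52/26) ≈ 0.2500.
C₀ = D/Vd = 72/12 ≈ 6.000 μg/mL.
Before the 4th dose, 3 doses have been given. Superposition: Cmin = C₀·(f + f² + … + f^3).
≈ 6.000 × (0.2500 + 0.0625 + 0.0156) ≈ 6.000 × 0.3281 ≈ 1.969 μg/mL.

2.0 μg/mL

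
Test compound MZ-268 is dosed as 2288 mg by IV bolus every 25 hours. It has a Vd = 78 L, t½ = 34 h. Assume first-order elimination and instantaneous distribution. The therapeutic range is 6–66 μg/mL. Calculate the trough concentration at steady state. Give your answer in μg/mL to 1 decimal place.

44.1 μg/mL

Over one 25-h interval, 25/34 ≈ 0.73529 half-lives elapse, leaving f ≈ 0.6007 of each dose.
At steady state, accumulation factor R = 1/(1 − e^(−kτ)) ≈ 2.5044.
Each bolus raises the concentration by D/Vd = 2288/78 ≈ 29.333 μg/mL.
Cmax,ss = C₀/(1 − f) ≈ 29.333/0.3993 ≈ 73.461 μg/mL.
Steady-state trough Cmin,ss = Cmax,ss·f ≈ 73.461 × 0.6007 ≈ 44.128 μg/mL.
Trough 44.1 μg/mL vs MEC 6 μg/mL: adequate.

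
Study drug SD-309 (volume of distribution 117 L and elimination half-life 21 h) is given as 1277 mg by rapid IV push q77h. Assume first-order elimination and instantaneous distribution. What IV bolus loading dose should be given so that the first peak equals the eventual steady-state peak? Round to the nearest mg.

1386 mg

f = (1/2)^(77/21) ≈ 0.078745; accumulation ratio R = 1/(1−f) ≈ 1.08548.
Loading dose to hit Cmax,ss on first dose: D_load = D_maint·R ≈ 1277 × 1.08548 ≈ 1386.16 mg.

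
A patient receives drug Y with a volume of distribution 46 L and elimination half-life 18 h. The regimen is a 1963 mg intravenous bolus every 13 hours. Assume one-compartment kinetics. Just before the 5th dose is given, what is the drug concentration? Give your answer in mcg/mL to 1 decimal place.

f = (1/2)^(τ/t½) = (1/2)^(13/18) ≈ 0.6062.
C₀ = D/Vd = 1963/46 ≈ 42.674 mcg/mL.
Before the 5th dose, 4 doses have been given. Superposition: Cmin = C₀·(f + f² + … + f^4).
≈ 42.674 × (0.6062 + 0.3675 + 0.2228 + 0.1350) ≈ 42.674 × 1.3315 ≈ 56.820 mcg/mL.

56.8 mcg/mL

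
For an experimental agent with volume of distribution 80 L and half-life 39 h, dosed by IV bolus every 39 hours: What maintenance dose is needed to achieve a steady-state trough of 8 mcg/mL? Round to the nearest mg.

τ/t½ = 39/39 ≈ 1, so f = (1/2)^(39/39) ≈ 0.500000.
Cmin,ss = (D/Vd)·f/(1−f), so D = Cmin,ss·Vd·(1−f)/f.
D = 8 × 80 × (1−f)/f ≈ 8 × 80 × 1.00000 ≈ 640.00 mg.

640 mg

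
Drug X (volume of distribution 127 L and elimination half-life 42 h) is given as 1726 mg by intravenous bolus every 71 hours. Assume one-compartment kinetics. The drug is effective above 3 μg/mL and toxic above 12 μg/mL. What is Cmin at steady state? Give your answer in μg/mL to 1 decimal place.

6.1 μg/mL

τ/t½ = 71/42 ≈ 1.6905, so fraction remaining f = (1/2)^(71/42) ≈ 0.3098.
At steady state, accumulation factor R = 1/(1 − e^(−kτ)) ≈ 1.4489.
Each bolus raises the concentration by D/Vd = 1726/127 ≈ 13.591 μg/mL.
Steady-state peak Cmax,ss = C₀·R ≈ 13.591 × 1.4489 ≈ 19.692 μg/mL.
Steady-state trough Cmin,ss = Cmax,ss·f ≈ 19.692 × 0.3098 ≈ 6.101 μg/mL.
Trough 6.1 μg/mL vs MEC 3 μg/mL: adequate.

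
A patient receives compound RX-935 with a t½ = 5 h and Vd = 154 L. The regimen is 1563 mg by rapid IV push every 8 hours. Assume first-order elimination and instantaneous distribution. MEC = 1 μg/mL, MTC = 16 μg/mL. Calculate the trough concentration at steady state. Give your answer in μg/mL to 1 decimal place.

5.0 μg/mL

Over one 8-h interval, 8/5 ≈ 1.6 half-lives elapse, leaving f ≈ 0.3299 of each dose.
Accumulation ratio R = 1/(1 − f) ≈ 1/0.6701 ≈ 1.4923.
Each bolus raises the concentration by D/Vd = 1563/154 ≈ 10.149 μg/mL.
Steady-state peak Cmax,ss = C₀·R ≈ 10.149 × 1.4923 ≈ 15.145 μg/mL.
Steady-state trough Cmin,ss = Cmax,ss·f ≈ 15.145 × 0.3299 ≈ 4.996 μg/mL.
Trough 5.0 μg/mL vs MEC 1 μg/mL: adequate.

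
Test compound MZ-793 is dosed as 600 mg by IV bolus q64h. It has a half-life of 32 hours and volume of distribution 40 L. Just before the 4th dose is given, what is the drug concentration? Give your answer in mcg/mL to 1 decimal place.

f = (1/2)^(τ/t½) = (1/2)^(64/32) ≈ 0.2500.
C₀ = D/Vd = 600/40 ≈ 15.000 mcg/mL.
Before the 4th dose, 3 doses have been given. Superposition: Cmin = C₀·(f + f² + … + f^3).
≈ 15.000 × (0.2500 + 0.0625 + 0.0156) ≈ 15.000 × 0.3281 ≈ 4.921 mcg/mL.

4.9 mcg/mL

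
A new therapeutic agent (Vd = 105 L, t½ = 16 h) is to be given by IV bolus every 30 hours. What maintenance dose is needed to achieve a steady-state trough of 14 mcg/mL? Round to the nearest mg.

τ/t½ = 30/16 ≈ 1.875, so f = (1/2)^(30/16) ≈ 0.272627.
Cmin,ss = (D/Vd)·f/(1−f), so D = Cmin,ss·Vd·(1−f)/f.
D = 14 × 105 × (1−f)/f ≈ 14 × 105 × 2.66802 ≈ 3921.99 mg.

3922 mg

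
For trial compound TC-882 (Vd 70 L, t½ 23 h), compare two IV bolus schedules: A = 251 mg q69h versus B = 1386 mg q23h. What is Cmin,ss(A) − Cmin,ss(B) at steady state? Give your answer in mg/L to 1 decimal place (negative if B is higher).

-19.3 mg/L

Regimen A: f = (1/2)^(69/23) ≈ 0.1250; Cmin,ss = (251/70)·f/(1−f) ≈ 0.512 mg/L.
Regimen B: f = (1/2)^(23/23) ≈ 0.5000; Cmin,ss = (1386/70)·f/(1−f) ≈ 19.800 mg/L.
Difference ≈ 0.512 − 19.800 ≈ -19.288 mg/L.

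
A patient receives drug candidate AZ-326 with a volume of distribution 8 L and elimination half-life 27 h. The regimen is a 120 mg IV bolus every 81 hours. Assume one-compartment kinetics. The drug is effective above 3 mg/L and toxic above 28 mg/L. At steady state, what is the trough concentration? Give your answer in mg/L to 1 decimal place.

2.1 mg/L

τ = 81 h = 3 half-lives, so f = (1/2)^3 = 0.125.
At steady state, R = 1/(1 − 0.125) = 8/7.
Single-dose peak C₀ = D/Vd = 120/8 = 15 mg/L.
Steady-state peak Cmax,ss = C₀·R = 15 × 8/7 ≈ 17.143 mg/L.
Steady-state trough Cmin,ss = Cmax,ss·f ≈ 17.143 × 0.125 ≈ 2.143 mg/L.
Trough 2.1 mg/L vs MEC 3 mg/L: subtherapeutic.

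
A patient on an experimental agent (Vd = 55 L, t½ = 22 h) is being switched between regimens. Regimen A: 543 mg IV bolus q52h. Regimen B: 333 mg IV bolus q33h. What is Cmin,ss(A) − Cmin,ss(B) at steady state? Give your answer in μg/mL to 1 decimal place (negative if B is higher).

-0.9 μg/mL

Regimen A: f = (1/2)^(52/22) ≈ 0.1943; Cmin,ss = (543/55)·f/(1−f) ≈ 2.381 μg/mL.
Regimen B: f = (1/2)^(33/22) ≈ 0.3536; Cmin,ss = (333/55)·f/(1−f) ≈ 3.312 μg/mL.
Difference ≈ 2.381 − 3.312 ≈ -0.931 μg/mL.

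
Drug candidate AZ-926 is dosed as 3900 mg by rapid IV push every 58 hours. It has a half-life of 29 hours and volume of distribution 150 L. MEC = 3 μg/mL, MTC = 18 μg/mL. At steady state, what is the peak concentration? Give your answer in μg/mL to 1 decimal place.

34.7 μg/mL

The dosing interval is 2 half-lives, so f = 2^(−2) = 0.25.
At steady state, R = 1/(1 − 0.25) = 4/3.
Single-dose peak C₀ = D/Vd = 3900/150 = 26 μg/mL.
Steady-state peak Cmax,ss = C₀·R = 26 × 4/3 ≈ 34.667 μg/mL.
Peak 34.7 μg/mL vs MTC 18 μg/mL: exceeds toxic threshold.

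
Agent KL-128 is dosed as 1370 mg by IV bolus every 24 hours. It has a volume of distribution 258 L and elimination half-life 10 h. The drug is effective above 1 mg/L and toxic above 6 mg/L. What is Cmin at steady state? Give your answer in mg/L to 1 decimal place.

1.2 mg/L

k = ln2/t½ = ln2/10 ≈ 0.069315 h⁻¹; fraction remaining f = e^(−kτ) = e^(−0.069315×24) ≈ 0.1895.
At steady state, accumulation factor R = 1/(1 − e^(−kτ)) ≈ 1.2338.
Each bolus raises the concentration by D/Vd = 1370/258 ≈ 5.310 mg/L.
Steady-state peak Cmax,ss = C₀·R ≈ 5.310 × 1.2338 ≈ 6.551 mg/L.
Steady-state trough Cmin,ss = Cmax,ss·f ≈ 6.551 × 0.1895 ≈ 1.241 mg/L.
Trough 1.2 mg/L vs MEC 1 mg/L: adequate.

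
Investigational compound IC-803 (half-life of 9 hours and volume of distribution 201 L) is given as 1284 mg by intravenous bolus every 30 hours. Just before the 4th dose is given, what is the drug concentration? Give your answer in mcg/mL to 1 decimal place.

0.7 mcg/mL

f = (1/2)^(τ/t½) = (1/2)^(30/9) ≈ 0.0992.
C₀ = D/Vd = 1284/201 ≈ 6.388 mcg/mL.
Before the 4th dose, 3 doses have been given. Superposition: Cmin = C₀·(f + f² + … + f^3).
≈ 6.388 × (0.0992 + 0.0098 + 0.0010) ≈ 6.388 × 0.1100 ≈ 0.703 mcg/mL.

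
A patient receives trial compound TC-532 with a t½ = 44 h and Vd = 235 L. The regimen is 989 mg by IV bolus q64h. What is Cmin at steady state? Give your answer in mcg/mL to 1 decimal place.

τ/t½ = 64/44 ≈ 1.4545, so fraction remaining f = (1/2)^(64/44) ≈ 0.3649.
Each bolus raises the concentration by D/Vd = 989/235 ≈ 4.209 mcg/mL.
Steady-state trough Cmin,ss = C₀·f/(1−f) ≈ 4.209 × 0.3649/0.6351 ≈ 2.418 mcg/mL.

2.4 mcg/mL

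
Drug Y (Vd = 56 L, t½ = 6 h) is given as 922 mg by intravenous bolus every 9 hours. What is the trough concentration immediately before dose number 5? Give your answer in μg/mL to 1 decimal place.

8.9 μg/mL

f = (1/2)^(τ/t½) = (1/2)^(9/6) ≈ 0.3536.
C₀ = D/Vd = 922/56 ≈ 16.464 μg/mL.
Before the 5th dose, 4 doses have been given. Superposition: Cmin = C₀·(f + f² + … + f^4).
≈ 16.464 × (0.3536 + 0.1250 + 0.0442 + 0.0156) ≈ 16.464 × 0.5384 ≈ 8.864 μg/mL.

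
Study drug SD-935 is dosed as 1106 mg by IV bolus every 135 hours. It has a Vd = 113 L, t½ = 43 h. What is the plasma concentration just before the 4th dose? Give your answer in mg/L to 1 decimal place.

1.3 mg/L

f = (1/2)^(τ/t½) = (1/2)^(135/43) ≈ 0.1135.
C₀ = D/Vd = 1106/113 ≈ 9.788 mg/L.
Before the 4th dose, 3 doses have been given. Superposition: Cmin = C₀·(f + f² + … + f^3).
≈ 9.788 × (0.1135 + 0.0129 + 0.0015) ≈ 9.788 × 0.1279 ≈ 1.252 mg/L.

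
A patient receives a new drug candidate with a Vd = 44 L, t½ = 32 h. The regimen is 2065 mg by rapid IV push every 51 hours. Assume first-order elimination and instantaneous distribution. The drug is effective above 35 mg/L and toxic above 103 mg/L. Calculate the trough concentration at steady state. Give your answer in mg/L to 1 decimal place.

k = ln2/t½ = ln2/32 ≈ 0.021661 h⁻¹; fraction remaining f = e^(−kτ) = e^(−0.021661×51) ≈ 0.3313.
Accumulation ratio R = 1/(1 − f) ≈ 1/0.6687 ≈ 1.4954.
Single-dose peak C₀ = D/Vd = 2065/44 ≈ 46.932 mg/L.
Steady-state peak Cmax,ss = C₀·R ≈ 46.932 × 1.4954 ≈ 70.182 mg/L.
Steady-state trough Cmin,ss = Cmax,ss·f ≈ 70.182 × 0.3313 ≈ 23.251 mg/L.
Trough 23.3 mg/L vs MEC 35 mg/L: subtherapeutic.

23.3 mg/L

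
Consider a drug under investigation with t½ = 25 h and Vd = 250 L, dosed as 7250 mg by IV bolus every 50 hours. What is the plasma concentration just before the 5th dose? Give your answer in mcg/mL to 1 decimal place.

f = (1/2)^(τ/t½) = (1/2)^(50/25) ≈ 0.2500.
C₀ = D/Vd = 7250/250 ≈ 29.000 mcg/mL.
Before the 5th dose, 4 doses have been given. Superposition: Cmin = C₀·(f + f² + … + f^4).
≈ 29.000 × (0.2500 + 0.0625 + 0.0156 + 0.0039) ≈ 29.000 × 0.3320 ≈ 9.628 mcg/mL.

9.6 mcg/mL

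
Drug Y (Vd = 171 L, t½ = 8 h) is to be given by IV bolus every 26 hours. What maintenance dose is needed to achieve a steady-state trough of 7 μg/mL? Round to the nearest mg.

10191 mg

τ/t½ = 26/8 ≈ 3.25, so f = (1/2)^(26/8) ≈ 0.105112.
Cmin,ss = (D/Vd)·f/(1−f), so D = Cmin,ss·Vd·(1−f)/f.
D = 7 × 171 × (1−f)/f ≈ 7 × 171 × 8.51366 ≈ 10190.85 mg.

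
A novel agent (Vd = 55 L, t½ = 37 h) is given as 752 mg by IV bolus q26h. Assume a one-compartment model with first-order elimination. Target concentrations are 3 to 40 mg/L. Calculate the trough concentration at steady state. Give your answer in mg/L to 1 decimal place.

Over one 26-h interval, 26/37 ≈ 0.7027 half-lives elapse, leaving f ≈ 0.6144 of each dose.
Accumulation ratio R = 1/(1 − f) ≈ 1/0.3856 ≈ 2.5934.
Single-dose peak C₀ = D/Vd = 752/55 ≈ 13.673 mg/L.
Cmax,ss = C₀/(1 − f) ≈ 13.673/0.3856 ≈ 35.459 mg/L.
Steady-state trough Cmin,ss = Cmax,ss·f ≈ 35.459 × 0.6144 ≈ 21.786 mg/L.
Trough 21.8 mg/L vs MEC 3 mg/L: adequate.

21.8 mg/L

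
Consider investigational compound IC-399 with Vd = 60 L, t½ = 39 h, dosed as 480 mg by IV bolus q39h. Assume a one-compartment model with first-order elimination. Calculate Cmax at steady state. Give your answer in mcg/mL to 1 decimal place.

The dosing interval is 1 half-life, so f = 2^(−1) = 0.5.
At steady state, R = 1/(1 − 0.5) = 2/1.
Single-dose peak C₀ = D/Vd = 480/60 = 8 mcg/mL.
Steady-state peak Cmax,ss = C₀·R = 8 × 2/1 ≈ 16.000 mcg/mL.

16.0 mcg/mL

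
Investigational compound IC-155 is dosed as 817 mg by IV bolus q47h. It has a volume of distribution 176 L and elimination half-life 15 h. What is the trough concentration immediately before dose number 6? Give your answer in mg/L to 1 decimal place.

0.6 mg/L

f = (1/2)^(τ/t½) = (1/2)^(47/15) ≈ 0.1140.
C₀ = D/Vd = 817/176 ≈ 4.642 mg/L.
Before the 6th dose, 5 doses have been given. Superposition: Cmin = C₀·(f + f² + … + f^5).
≈ 4.642 × (0.1140 + 0.0130 + 0.0015 + 0.0002 + 0.0000) ≈ 4.642 × 0.1287 ≈ 0.597 mg/L.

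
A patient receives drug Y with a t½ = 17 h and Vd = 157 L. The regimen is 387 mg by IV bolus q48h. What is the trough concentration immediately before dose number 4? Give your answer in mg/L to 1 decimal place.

f = (1/2)^(τ/t½) = (1/2)^(48/17) ≈ 0.1413.
C₀ = D/Vd = 387/157 ≈ 2.465 mg/L.
Before the 4th dose, 3 doses have been given. Superposition: Cmin = C₀·(f + f² + … + f^3).
≈ 2.465 × (0.1413 + 0.0200 + 0.0028) ≈ 2.465 × 0.1641 ≈ 0.405 mg/L.

0.4 mg/L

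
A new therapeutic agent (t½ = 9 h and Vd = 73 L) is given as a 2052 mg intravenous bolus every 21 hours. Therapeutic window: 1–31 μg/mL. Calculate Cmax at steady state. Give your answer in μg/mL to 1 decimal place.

35.1 μg/mL

Over one 21-h interval, 21/9 ≈ 2.3333 half-lives elapse, leaving f ≈ 0.1984 of each dose.
At steady state, accumulation factor R = 1/(1 − e^(−kτ)) ≈ 1.2475.
Each bolus raises the concentration by D/Vd = 2052/73 ≈ 28.110 μg/mL.
Steady-state peak Cmax,ss = C₀·R ≈ 28.110 × 1.2475 ≈ 35.067 μg/mL.
Peak 35.1 μg/mL vs MTC 31 μg/mL: exceeds toxic threshold.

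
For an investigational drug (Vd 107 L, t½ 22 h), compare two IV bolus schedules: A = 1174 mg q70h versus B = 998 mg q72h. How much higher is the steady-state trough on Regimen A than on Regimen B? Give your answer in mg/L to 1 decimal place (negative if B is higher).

Regimen A: f = (1/2)^(70/22) ≈ 0.1102; Cmin,ss = (1174/107)·f/(1−f) ≈ 1.359 mg/L.
Regimen B: f = (1/2)^(72/22) ≈ 0.1035; Cmin,ss = (998/107)·f/(1−f) ≈ 1.077 mg/L.
Difference ≈ 1.359 − 1.077 ≈ 0.282 mg/L.

0.3 mg/L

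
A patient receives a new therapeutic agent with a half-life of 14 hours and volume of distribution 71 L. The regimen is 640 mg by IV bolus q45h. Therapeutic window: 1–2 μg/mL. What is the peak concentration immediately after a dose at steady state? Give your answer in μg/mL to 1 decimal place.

10.1 μg/mL

τ/t½ = 45/14 ≈ 3.2143, so fraction remaining f = (1/2)^(45/14) ≈ 0.1077.
Accumulation ratio R = 1/(1 − f) ≈ 1/0.8923 ≈ 1.1207.
Each bolus raises the concentration by D/Vd = 640/71 ≈ 9.014 μg/mL.
Steady-state peak Cmax,ss = C₀·R ≈ 9.014 × 1.1207 ≈ 10.102 μg/mL.
Peak 10.1 μg/mL vs MTC 2 μg/mL: exceeds toxic threshold.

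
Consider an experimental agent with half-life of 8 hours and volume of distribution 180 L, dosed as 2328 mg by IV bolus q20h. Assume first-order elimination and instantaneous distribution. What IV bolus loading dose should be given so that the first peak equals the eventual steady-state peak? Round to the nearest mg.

f = (1/2)^(20/8) ≈ 0.176777; accumulation ratio R = 1/(1−f) ≈ 1.21474.
Loading dose to hit Cmax,ss on first dose: D_load = D_maint·R ≈ 2328 × 1.21474 ≈ 2827.91 mg.

2828 mg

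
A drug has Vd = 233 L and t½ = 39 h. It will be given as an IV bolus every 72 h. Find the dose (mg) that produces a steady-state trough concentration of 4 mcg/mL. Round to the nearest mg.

τ/t½ = 72/39 ≈ 1.8462, so f = (1/2)^(72/39) ≈ 0.278133.
Cmin,ss = (D/Vd)·f/(1−f), so D = Cmin,ss·Vd·(1−f)/f.
D = 4 × 233 × (1−f)/f ≈ 4 × 233 × 2.59540 ≈ 2418.91 mg.

2419 mg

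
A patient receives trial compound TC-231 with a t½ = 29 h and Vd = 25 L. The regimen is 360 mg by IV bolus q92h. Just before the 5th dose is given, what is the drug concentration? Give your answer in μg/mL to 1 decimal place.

f = (1/2)^(τ/t½) = (1/2)^(92/29) ≈ 0.1109.
C₀ = D/Vd = 360/25 ≈ 14.400 μg/mL.
Before the 5th dose, 4 doses have been given. Superposition: Cmin = C₀·(f + f² + … + f^4).
≈ 14.400 × (0.1109 + 0.0123 + 0.0014 + 0.0002) ≈ 14.400 × 0.1248 ≈ 1.797 μg/mL.

1.8 μg/mL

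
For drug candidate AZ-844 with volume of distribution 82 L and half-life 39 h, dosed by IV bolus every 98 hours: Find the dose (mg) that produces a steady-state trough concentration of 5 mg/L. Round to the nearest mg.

1930 mg

τ/t½ = 98/39 ≈ 2.5128, so f = (1/2)^(98/39) ≈ 0.175213.
Cmin,ss = (D/Vd)·f/(1−f), so D = Cmin,ss·Vd·(1−f)/f.
D = 5 × 82 × (1−f)/f ≈ 5 × 82 × 4.70734 ≈ 1930.01 mg.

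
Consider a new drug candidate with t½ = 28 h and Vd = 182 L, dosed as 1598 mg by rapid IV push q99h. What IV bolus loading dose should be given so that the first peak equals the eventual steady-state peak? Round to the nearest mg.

1749 mg

f = (1/2)^(99/28) ≈ 0.086227; accumulation ratio R = 1/(1−f) ≈ 1.09436.
Loading dose to hit Cmax,ss on first dose: D_load = D_maint·R ≈ 1598 × 1.09436 ≈ 1748.79 mg.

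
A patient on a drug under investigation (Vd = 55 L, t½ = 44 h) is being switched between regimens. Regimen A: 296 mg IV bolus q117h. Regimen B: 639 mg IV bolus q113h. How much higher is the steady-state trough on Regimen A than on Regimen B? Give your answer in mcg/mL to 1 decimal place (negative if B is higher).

Regimen A: f = (1/2)^(117/44) ≈ 0.1583; Cmin,ss = (296/55)·f/(1−f) ≈ 1.012 mcg/mL.
Regimen B: f = (1/2)^(113/44) ≈ 0.1686; Cmin,ss = (639/55)·f/(1−f) ≈ 2.356 mcg/mL.
Difference ≈ 1.012 − 2.356 ≈ -1.344 mcg/mL.

-1.3 mcg/mL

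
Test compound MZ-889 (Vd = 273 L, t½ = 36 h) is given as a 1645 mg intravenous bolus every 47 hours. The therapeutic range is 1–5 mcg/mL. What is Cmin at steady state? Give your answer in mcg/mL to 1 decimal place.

4.1 mcg/mL

k = ln2/t½ = ln2/36 ≈ 0.019254 h⁻¹; fraction remaining f = e^(−kτ) = e^(−0.019254×47) ≈ 0.4046.
At steady state, accumulation factor R = 1/(1 − e^(−kτ)) ≈ 1.6795.
Single-dose peak C₀ = D/Vd = 1645/273 ≈ 6.026 mcg/mL.
Steady-state peak Cmax,ss = C₀·R ≈ 6.026 × 1.6795 ≈ 10.121 mcg/mL.
Steady-state trough Cmin,ss = Cmax,ss·f ≈ 10.121 × 0.4046 ≈ 4.095 mcg/mL.
Trough 4.1 mcg/mL vs MEC 1 mcg/mL: adequate.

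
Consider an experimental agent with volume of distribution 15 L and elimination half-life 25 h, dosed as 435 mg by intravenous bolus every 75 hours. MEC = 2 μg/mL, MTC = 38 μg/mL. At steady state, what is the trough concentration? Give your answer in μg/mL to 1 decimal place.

The dosing interval is 3 half-lives, so f = 2^(−3) = 0.125.
At steady state, R = 1/(1 − 0.125) = 8/7.
Single-dose peak C₀ = D/Vd = 435/15 = 29 μg/mL.
Steady-state peak Cmax,ss = C₀·R = 29 × 8/7 ≈ 33.143 μg/mL.
Steady-state trough Cmin,ss = Cmax,ss·f ≈ 33.143 × 0.125 ≈ 4.143 μg/mL.
Trough 4.1 μg/mL vs MEC 2 μg/mL: adequate.

4.1 μg/mL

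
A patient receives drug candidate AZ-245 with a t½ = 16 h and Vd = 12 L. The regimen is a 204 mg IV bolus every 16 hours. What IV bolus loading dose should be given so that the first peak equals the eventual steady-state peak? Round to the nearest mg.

408 mg

f = (1/2)^(16/16) ≈ 0.500000; accumulation ratio R = 1/(1−f) ≈ 2.00000.
Loading dose to hit Cmax,ss on first dose: D_load = D_maint·R ≈ 204 × 2.00000 ≈ 408.00 mg.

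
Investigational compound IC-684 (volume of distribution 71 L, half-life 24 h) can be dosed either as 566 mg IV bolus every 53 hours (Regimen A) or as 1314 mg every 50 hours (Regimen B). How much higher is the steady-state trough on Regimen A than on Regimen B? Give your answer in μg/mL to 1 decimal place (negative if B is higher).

-3.5 μg/mL

Regimen A: f = (1/2)^(53/24) ≈ 0.2164; Cmin,ss = (566/71)·f/(1−f) ≈ 2.202 μg/mL.
Regimen B: f = (1/2)^(50/24) ≈ 0.2360; Cmin,ss = (1314/71)·f/(1−f) ≈ 5.717 μg/mL.
Difference ≈ 2.202 − 5.717 ≈ -3.515 μg/mL.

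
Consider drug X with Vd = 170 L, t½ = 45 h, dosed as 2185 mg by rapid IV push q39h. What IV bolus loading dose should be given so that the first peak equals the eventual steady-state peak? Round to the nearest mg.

4838 mg

f = (1/2)^(39/45) ≈ 0.548412; accumulation ratio R = 1/(1−f) ≈ 2.21441.
Loading dose to hit Cmax,ss on first dose: D_load = D_maint·R ≈ 2185 × 2.21441 ≈ 4838.49 mg.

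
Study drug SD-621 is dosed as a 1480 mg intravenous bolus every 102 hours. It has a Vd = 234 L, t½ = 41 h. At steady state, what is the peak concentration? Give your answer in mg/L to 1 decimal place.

τ/t½ = 102/41 ≈ 2.4878, so fraction remaining f = (1/2)^(102/41) ≈ 0.1783.
At steady state, accumulation factor R = 1/(1 − e^(−kτ)) ≈ 1.2170.
Single-dose peak C₀ = D/Vd = 1480/234 ≈ 6.325 mg/L.
Cmax,ss = C₀/(1 − f) ≈ 6.325/0.8217 ≈ 7.697 mg/L.

7.7 mg/L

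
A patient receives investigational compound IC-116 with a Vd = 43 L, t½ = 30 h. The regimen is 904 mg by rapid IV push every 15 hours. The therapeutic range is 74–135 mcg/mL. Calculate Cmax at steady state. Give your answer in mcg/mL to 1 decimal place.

71.8 mcg/mL

Over one 15-h interval, 15/30 ≈ 0.5 half-lives elapse, leaving f ≈ 0.7071 of each dose.
At steady state, accumulation factor R = 1/(1 − e^(−kτ)) ≈ 3.4141.
Each bolus raises the concentration by D/Vd = 904/43 ≈ 21.023 mcg/mL.
Cmax,ss = C₀/(1 − f) ≈ 21.023/0.2929 ≈ 71.775 mcg/mL.
Peak 71.8 mcg/mL vs MTC 135 mcg/mL: below toxic threshold.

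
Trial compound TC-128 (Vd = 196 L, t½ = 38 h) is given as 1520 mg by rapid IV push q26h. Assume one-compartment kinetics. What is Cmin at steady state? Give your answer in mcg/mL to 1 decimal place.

Over one 26-h interval, 26/38 ≈ 0.68421 half-lives elapse, leaving f ≈ 0.6223 of each dose.
Each bolus raises the concentration by D/Vd = 1520/196 ≈ 7.755 mcg/mL.
Steady-state trough Cmin,ss = C₀·f/(1−f) ≈ 7.755 × 0.6223/0.3777 ≈ 12.777 mcg/mL.

12.8 mcg/mL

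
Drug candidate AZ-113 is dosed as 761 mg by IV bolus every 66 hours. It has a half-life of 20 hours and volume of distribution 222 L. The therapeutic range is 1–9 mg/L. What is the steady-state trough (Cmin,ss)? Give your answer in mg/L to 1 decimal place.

0.4 mg/L

k = ln2/t½ = ln2/20 ≈ 0.034657 h⁻¹; fraction remaining f = e^(−kτ) = e^(−0.034657×66) ≈ 0.1015.
Accumulation ratio R = 1/(1 − f) ≈ 1/0.8985 ≈ 1.1130.
Each bolus raises the concentration by D/Vd = 761/222 ≈ 3.428 mg/L.
Steady-state peak Cmax,ss = C₀·R ≈ 3.428 × 1.1130 ≈ 3.815 mg/L.
One interval later, Cmin,ss = Cmax,ss·e^(−kτ) ≈ 3.815 × 0.1015 ≈ 0.387 mg/L.
Trough 0.4 mg/L vs MEC 1 mg/L: subtherapeutic.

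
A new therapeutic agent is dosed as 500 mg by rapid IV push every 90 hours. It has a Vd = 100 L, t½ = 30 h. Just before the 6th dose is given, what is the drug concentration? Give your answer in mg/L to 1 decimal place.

f = (1/2)^(τ/t½) = (1/2)^(90/30) ≈ 0.1250.
C₀ = D/Vd = 500/100 ≈ 5.000 mg/L.
Before the 6th dose, 5 doses have been given. Superposition: Cmin = C₀·(f + f² + … + f^5).
≈ 5.000 × (0.1250 + 0.0156 + 0.0020 + 0.0002 + 0.0000) ≈ 5.000 × 0.1428 ≈ 0.714 mg/L.

0.7 mg/L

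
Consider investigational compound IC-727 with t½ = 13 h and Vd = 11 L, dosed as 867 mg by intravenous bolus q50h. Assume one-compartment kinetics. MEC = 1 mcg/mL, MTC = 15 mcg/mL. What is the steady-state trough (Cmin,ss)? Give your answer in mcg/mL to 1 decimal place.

k = ln2/t½ = ln2/13 ≈ 0.053319 h⁻¹; fraction remaining f = e^(−kτ) = e^(−0.053319×50) ≈ 0.0695.
Each bolus raises the concentration by D/Vd = 867/11 ≈ 78.818 mcg/mL.
Steady-state trough Cmin,ss = C₀·f/(1−f) ≈ 78.818 × 0.0695/0.9305 ≈ 5.887 mcg/mL.
Trough 5.9 mcg/mL vs MEC 1 mcg/mL: adequate.

5.9 mcg/mL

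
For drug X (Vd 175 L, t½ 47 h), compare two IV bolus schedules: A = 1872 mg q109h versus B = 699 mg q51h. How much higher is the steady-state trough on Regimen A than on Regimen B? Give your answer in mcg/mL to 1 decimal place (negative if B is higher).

Regimen A: f = (1/2)^(109/47) ≈ 0.2004; Cmin,ss = (1872/175)·f/(1−f) ≈ 2.681 mcg/mL.
Regimen B: f = (1/2)^(51/47) ≈ 0.4714; Cmin,ss = (699/175)·f/(1−f) ≈ 3.562 mcg/mL.
Difference ≈ 2.681 − 3.562 ≈ -0.881 mcg/mL.

-0.9 mcg/mL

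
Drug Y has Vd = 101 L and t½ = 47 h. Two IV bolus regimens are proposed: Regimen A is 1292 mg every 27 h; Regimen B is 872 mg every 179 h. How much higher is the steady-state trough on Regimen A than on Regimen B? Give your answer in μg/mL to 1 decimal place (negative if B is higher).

Regimen A: f = (1/2)^(27/47) ≈ 0.6715; Cmin,ss = (1292/101)·f/(1−f) ≈ 26.149 μg/mL.
Regimen B: f = (1/2)^(179/47) ≈ 0.0714; Cmin,ss = (872/101)·f/(1−f) ≈ 0.664 μg/mL.
Difference ≈ 26.149 − 0.664 ≈ 25.485 μg/mL.

25.5 μg/mL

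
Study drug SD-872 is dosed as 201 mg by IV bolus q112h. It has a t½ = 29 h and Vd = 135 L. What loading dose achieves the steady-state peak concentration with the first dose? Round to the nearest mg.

216 mg

f = (1/2)^(112/29) ≈ 0.068770; accumulation ratio R = 1/(1−f) ≈ 1.07385.
Loading dose to hit Cmax,ss on first dose: D_load = D_maint·R ≈ 201 × 1.07385 ≈ 215.84 mg.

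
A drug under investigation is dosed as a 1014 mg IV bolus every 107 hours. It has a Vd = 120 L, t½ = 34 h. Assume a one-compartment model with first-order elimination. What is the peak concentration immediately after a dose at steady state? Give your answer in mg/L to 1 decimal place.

9.5 mg/L

k = ln2/t½ = ln2/34 ≈ 0.020387 h⁻¹; fraction remaining f = e^(−kτ) = e^(−0.020387×107) ≈ 0.1129.
Accumulation ratio R = 1/(1 − f) ≈ 1/0.8871 ≈ 1.1273.
Single-dose peak C₀ = D/Vd = 1014/120 ≈ 8.450 mg/L.
Cmax,ss = C₀/(1 − f) ≈ 8.450/0.8871 ≈ 9.525 mg/L.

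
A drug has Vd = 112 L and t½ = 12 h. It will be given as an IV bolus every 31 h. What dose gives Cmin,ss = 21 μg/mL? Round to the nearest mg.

11744 mg

τ/t½ = 31/12 ≈ 2.5833, so f = (1/2)^(31/12) ≈ 0.166855.
Cmin,ss = (D/Vd)·f/(1−f), so D = Cmin,ss·Vd·(1−f)/f.
D = 21 × 112 × (1−f)/f ≈ 21 × 112 × 4.99323 ≈ 11744.08 mg.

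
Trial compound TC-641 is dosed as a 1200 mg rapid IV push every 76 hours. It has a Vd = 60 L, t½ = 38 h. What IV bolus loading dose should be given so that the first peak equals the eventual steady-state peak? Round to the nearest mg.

f = (1/2)^(76/38) ≈ 0.250000; accumulation ratio R = 1/(1−f) ≈ 1.33333.
Loading dose to hit Cmax,ss on first dose: D_load = D_maint·R ≈ 1200 × 1.33333 ≈ 1600.00 mg.

1600 mg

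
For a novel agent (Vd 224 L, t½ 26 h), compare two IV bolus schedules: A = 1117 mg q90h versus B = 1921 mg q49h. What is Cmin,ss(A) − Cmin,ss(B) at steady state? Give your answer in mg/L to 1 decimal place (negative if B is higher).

-2.7 mg/L

Regimen A: f = (1/2)^(90/26) ≈ 0.0908; Cmin,ss = (1117/224)·f/(1−f) ≈ 0.498 mg/L.
Regimen B: f = (1/2)^(49/26) ≈ 0.2708; Cmin,ss = (1921/224)·f/(1−f) ≈ 3.185 mg/L.
Difference ≈ 0.498 − 3.185 ≈ -2.687 mg/L.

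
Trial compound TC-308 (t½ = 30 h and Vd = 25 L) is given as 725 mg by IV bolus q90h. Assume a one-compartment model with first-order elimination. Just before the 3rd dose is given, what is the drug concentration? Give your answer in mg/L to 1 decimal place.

f = (1/2)^(τ/t½) = (1/2)^(90/30) ≈ 0.1250.
C₀ = D/Vd = 725/25 ≈ 29.000 mg/L.
Before the 3rd dose, 2 doses have been given. Superposition: Cmin = C₀·(f + f²).
≈ 29.000 × (0.1250 + 0.0156) ≈ 29.000 × 0.1406 ≈ 4.077 mg/L.

4.1 mg/L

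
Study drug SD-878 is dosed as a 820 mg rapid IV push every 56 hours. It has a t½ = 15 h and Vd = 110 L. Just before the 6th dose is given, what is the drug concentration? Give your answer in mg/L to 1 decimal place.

f = (1/2)^(τ/t½) = (1/2)^(56/15) ≈ 0.0752.
C₀ = D/Vd = 820/110 ≈ 7.455 mg/L.
Before the 6th dose, 5 doses have been given. Superposition: Cmin = C₀·(f + f² + … + f^5).
≈ 7.455 × (0.0752 + 0.0057 + 0.0004 + 0.0000 + 0.0000) ≈ 7.455 × 0.0813 ≈ 0.606 mg/L.

0.6 mg/L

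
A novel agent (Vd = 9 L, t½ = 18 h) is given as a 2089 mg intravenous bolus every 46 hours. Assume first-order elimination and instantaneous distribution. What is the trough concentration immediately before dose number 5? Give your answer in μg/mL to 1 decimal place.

f = (1/2)^(τ/t½) = (1/2)^(46/18) ≈ 0.1701.
C₀ = D/Vd = 2089/9 ≈ 232.111 μg/mL.
Before the 5th dose, 4 doses have been given. Superposition: Cmin = C₀·(f + f² + … + f^4).
≈ 232.111 × (0.1701 + 0.0289 + 0.0049 + 0.0008) ≈ 232.111 × 0.2047 ≈ 47.513 μg/mL.

47.5 μg/mL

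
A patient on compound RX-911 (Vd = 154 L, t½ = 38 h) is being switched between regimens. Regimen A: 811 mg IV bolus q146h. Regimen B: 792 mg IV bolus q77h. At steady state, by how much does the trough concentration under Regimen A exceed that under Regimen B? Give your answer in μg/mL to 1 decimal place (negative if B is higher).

Regimen A: f = (1/2)^(146/38) ≈ 0.0697; Cmin,ss = (811/154)·f/(1−f) ≈ 0.395 μg/mL.
Regimen B: f = (1/2)^(77/38) ≈ 0.2455; Cmin,ss = (792/154)·f/(1−f) ≈ 1.673 μg/mL.
Difference ≈ 0.395 − 1.673 ≈ -1.278 μg/mL.

-1.3 μg/mL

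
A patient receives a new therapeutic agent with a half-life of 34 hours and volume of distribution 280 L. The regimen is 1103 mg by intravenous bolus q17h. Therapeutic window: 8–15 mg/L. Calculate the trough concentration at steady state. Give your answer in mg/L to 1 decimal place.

9.5 mg/L

τ/t½ = 17/34 ≈ 0.5, so fraction remaining f = (1/2)^(17/34) ≈ 0.7071.
Each bolus raises the concentration by D/Vd = 1103/280 ≈ 3.939 mg/L.
Steady-state trough Cmin,ss = C₀·f/(1−f) ≈ 3.939 × 0.7071/0.2929 ≈ 9.509 mg/L.
Trough 9.5 mg/L vs MEC 8 mg/L: adequate.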